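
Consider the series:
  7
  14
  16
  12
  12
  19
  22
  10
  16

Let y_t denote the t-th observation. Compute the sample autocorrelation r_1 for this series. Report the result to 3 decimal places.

-0.068

Mean ȳ = (7 + 14 + 16 + 12 + 12 + 19 + 22 + 10 + 16)/9 = 14.2222
Numerator Σ_{t=1}^{8}(y_t−ȳ)(y_{t+1}−ȳ) = -11.6049
Denominator Σ(y_t−ȳ)² = 169.5556
r_1 = -11.6049 / 169.5556 = -0.068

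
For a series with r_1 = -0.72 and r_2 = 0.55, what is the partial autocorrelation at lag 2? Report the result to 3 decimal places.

φ_{22} = (r_2 − r_1²) / (1 − r_1²)
r_1² = (-0.72)² = 0.5184
Numerator = 0.55 − 0.5184 = 0.0316; denominator = 1 − 0.5184 = 0.4816
φ_{22} = 0.0316 / 0.4816 = 0.066

0.066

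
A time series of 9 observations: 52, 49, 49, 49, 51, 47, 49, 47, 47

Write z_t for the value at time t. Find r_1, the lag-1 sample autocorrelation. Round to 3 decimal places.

Mean z̄ = (52 + 49 + 49 + 49 + 51 + 47 + 49 + 47 + 47)/9 = 48.8889
Numerator Σ_{t=1}^{8}(z_t−z̄)(z_{t+1}−z̄) = -0.2346
Denominator Σ(z_t−z̄)² = 24.8889
r_1 = -0.2346 / 24.8889 = -0.009

-0.009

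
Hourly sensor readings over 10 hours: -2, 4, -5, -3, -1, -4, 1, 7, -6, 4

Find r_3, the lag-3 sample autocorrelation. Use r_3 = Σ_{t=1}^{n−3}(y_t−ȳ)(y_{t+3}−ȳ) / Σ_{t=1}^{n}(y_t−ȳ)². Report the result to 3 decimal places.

Mean ȳ = (-2 + 4 − 5 − 3 − 1 − 4 + 1 + 7 − 6 + 4)/10 = -0.5000
Numerator Σ_{t=1}^{7}(y_t−ȳ)(y_{t+3}−ȳ) = 35.7500
Denominator Σ(y_t−ȳ)² = 170.5000
r_3 = 35.7500 / 170.5000 = 0.210

0.210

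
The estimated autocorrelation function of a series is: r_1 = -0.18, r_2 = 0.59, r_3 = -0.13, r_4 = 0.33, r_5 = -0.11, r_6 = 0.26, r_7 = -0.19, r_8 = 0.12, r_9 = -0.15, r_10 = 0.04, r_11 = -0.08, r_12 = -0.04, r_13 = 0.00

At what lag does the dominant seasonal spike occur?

The largest autocorrelation is r_2 = 0.59, with weaker echoes at lags 4 (0.33) and 6 (0.26); the remaining lags stay at or below 0.12.
The dominant spike at lag 2 indicates a seasonal period of 2.

2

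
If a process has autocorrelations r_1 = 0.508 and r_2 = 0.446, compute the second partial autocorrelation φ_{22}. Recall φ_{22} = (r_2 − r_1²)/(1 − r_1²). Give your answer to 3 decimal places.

0.253

φ_{22} = (r_2 − r_1²) / (1 − r_1²)
r_1² = (0.508)² = 0.258064
Numerator = 0.446 − 0.2581 = 0.1879; denominator = 1 − 0.2581 = 0.7419
φ_{22} = 0.1879 / 0.7419 = 0.253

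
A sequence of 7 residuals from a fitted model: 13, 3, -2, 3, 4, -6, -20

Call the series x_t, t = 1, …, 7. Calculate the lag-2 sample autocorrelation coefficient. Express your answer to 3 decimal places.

-0.188

Mean x̄ = (13 + 3 − 2 + 3 + 4 − 6 − 20)/7 = -0.7143
Deviations from mean: 13.7143, 3.7143, -1.2857, 3.7143, 4.7143, -5.2857, -19.2857
Σ(x_t−x̄)(x_{t+2}−x̄) = (-17.6327) + (13.7959) + (-6.0612) + (-19.6327) + (-90.9184) = -120.4490
Denominator Σ(x_t−x̄)² = 639.4286
r_2 = -120.4490 / 639.4286 = -0.188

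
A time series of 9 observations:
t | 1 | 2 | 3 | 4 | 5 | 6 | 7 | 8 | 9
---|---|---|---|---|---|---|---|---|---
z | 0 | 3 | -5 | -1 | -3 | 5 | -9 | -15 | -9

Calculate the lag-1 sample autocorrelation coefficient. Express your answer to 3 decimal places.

0.288

Mean z̄ = (0 + 3 − 5 − 1 − 3 + 5 − 9 − 15 − 9)/9 = -3.7778
Numerator Σ_{t=1}^{8}(z_t−z̄)(z_{t+1}−z̄) = 94.2840
Denominator Σ(z_t−z̄)² = 327.5556
r_1 = 94.2840 / 327.5556 = 0.288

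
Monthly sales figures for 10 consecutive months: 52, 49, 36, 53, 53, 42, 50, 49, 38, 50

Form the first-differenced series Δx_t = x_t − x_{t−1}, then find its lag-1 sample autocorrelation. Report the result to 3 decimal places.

First differences Δx: -3, -13, 17, 0, -11, 8, -1, -11, 12
Mean of differences = -0.2222
Numerator Σ(Δx_t−Δx̄)(Δx_{t+1}−Δx̄) = -401.4938
Denominator Σ(Δx_t−Δx̄)² = 917.5556
r_1(Δx) = -401.4938 / 917.5556 = -0.438

-0.438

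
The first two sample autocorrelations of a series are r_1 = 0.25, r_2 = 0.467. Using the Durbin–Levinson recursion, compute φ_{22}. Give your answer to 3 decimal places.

φ_{22} = (r_2 − r_1²) / (1 − r_1²)
r_1² = (0.25)² = 0.0625
Numerator = 0.467 − 0.0625 = 0.4045; denominator = 1 − 0.0625 = 0.9375
φ_{22} = 0.4045 / 0.9375 = 0.431

0.431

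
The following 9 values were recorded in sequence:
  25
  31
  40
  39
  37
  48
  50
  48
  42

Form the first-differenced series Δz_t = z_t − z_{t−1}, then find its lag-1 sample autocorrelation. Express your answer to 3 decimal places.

0.057

First differences Δz: 6, 9, -1, -2, 11, 2, -2, -6
Mean of differences = 2.1250
Numerator Σ(Δz_t−Δz̄)(Δz_{t+1}−Δz̄) = 14.3594
Denominator Σ(Δz_t−Δz̄)² = 250.8750
r_1(Δz) = 14.3594 / 250.8750 = 0.057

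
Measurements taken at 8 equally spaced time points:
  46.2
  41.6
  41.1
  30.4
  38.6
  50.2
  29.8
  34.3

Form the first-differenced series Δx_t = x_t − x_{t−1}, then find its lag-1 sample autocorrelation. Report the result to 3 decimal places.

First differences Δx: -4.6, -0.5, -10.7, 8.2, 11.6, -20.4, 4.5
Mean of differences = -1.7000
Numerator Σ(Δx_t−Δx̄)(Δx_{t+1}−Δx̄) = -336.3600
Denominator Σ(Δx_t−Δx̄)² = 753.8800
r_1(Δx) = -336.3600 / 753.8800 = -0.446

-0.446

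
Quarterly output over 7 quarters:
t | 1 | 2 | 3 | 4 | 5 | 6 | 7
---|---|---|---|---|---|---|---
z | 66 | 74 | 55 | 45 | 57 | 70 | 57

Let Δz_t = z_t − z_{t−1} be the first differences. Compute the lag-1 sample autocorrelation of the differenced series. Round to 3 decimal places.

First differences Δz: 8, -19, -10, 12, 13, -13
Mean of differences = -1.5000
Numerator Σ(Δz_t−Δz̄)(Δz_{t+1}−Δz̄) = -103.2500
Denominator Σ(Δz_t−Δz̄)² = 993.5000
r_1(Δz) = -103.2500 / 993.5000 = -0.104

-0.104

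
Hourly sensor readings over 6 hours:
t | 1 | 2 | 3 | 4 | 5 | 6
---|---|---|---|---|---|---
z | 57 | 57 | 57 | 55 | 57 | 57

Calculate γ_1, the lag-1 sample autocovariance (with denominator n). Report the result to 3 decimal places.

Mean z̄ = (57 + 57 + 57 + 55 + 57 + 57)/6 = 56.6667
Deviations: 0.3333, 0.3333, 0.3333, -1.6667, 0.3333, 0.3333
Σ_{t=1}^{5}(z_t−z̄)(z_{t+1}−z̄) = -0.7778
γ_1 = -0.7778 / 6 = -0.130

-0.130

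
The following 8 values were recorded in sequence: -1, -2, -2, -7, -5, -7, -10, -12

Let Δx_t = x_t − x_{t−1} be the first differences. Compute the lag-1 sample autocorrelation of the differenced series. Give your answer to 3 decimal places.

-0.573

First differences Δx: -1, 0, -5, 2, -2, -3, -2
Mean of differences = -1.5714
Numerator Σ(Δx_t−Δx̄)(Δx_{t+1}−Δx̄) = -17.0408
Denominator Σ(Δx_t−Δx̄)² = 29.7143
r_1(Δx) = -17.0408 / 29.7143 = -0.573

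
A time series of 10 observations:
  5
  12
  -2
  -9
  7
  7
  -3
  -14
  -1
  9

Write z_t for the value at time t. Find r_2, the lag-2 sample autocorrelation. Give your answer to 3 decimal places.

-0.676

Mean z̄ = (5 + 12 − 2 − 9 + 7 + 7 − 3 − 14 − 1 + 9)/10 = 1.1000
Numerator Σ_{t=1}^{8}(z_t−z̄)(z_{t+2}−z̄) = -424.0200
Denominator Σ(z_t−z̄)² = 626.9000
r_2 = -424.0200 / 626.9000 = -0.676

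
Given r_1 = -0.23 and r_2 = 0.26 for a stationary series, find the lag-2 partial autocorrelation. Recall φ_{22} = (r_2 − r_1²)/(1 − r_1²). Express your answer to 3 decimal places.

φ_{22} = (r_2 − r_1²) / (1 − r_1²)
r_1² = (-0.23)² = 0.0529
Numerator = 0.26 − 0.0529 = 0.2071; denominator = 1 − 0.0529 = 0.9471
φ_{22} = 0.2071 / 0.9471 = 0.219

0.219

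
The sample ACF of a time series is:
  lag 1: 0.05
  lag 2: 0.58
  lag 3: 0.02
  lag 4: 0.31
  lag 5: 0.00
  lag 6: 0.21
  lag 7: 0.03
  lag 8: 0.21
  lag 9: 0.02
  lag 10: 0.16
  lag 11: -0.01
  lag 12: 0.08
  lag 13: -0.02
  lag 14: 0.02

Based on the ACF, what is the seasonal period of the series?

The largest autocorrelation is r_2 = 0.58, with weaker echoes at lags 4 (0.31), 6 (0.21), 8 (0.21) and 10 (0.16); the remaining lags stay at or below 0.08.
The dominant spike at lag 2 indicates a seasonal period of 2.

2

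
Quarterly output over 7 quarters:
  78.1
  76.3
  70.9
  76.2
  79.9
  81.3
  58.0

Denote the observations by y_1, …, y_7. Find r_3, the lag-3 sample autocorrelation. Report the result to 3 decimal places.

-0.096

Mean ȳ = (78.1 + 76.3 + 70.9 + 76.2 + 79.9 + 81.3 + 58.0)/7 = 74.3857
Deviations from mean: 3.7143, 1.9143, -3.4857, 1.8143, 5.5143, 6.9143, -16.3857
Numerator Σ_{t=1}^{4}(y_t−ȳ)(y_{t+3}−ȳ) = -36.5349
Denominator Σ(y_t−ȳ)² = 379.6086
r_3 = -36.5349 / 379.6086 = -0.096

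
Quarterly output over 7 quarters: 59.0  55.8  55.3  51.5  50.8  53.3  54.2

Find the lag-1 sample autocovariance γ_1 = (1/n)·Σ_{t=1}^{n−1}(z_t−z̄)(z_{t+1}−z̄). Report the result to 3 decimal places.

2.716

Mean z̄ = (59.0 + 55.8 + 55.3 + 51.5 + 50.8 + 53.3 + 54.2)/7 = 54.2714
Σ_{t=1}^{6}(z_t−z̄)(z_{t+1}−z̄) = 19.0120
γ_1 = 19.0120 / 7 = 2.716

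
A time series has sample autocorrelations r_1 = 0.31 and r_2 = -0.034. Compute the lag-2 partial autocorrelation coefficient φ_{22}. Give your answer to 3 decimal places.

-0.144

φ_{22} = (r_2 − r_1²) / (1 − r_1²)
r_1² = (0.31)² = 0.0961
Numerator = -0.034 − 0.0961 = -0.1301; denominator = 1 − 0.0961 = 0.9039
φ_{22} = -0.1301 / 0.9039 = -0.144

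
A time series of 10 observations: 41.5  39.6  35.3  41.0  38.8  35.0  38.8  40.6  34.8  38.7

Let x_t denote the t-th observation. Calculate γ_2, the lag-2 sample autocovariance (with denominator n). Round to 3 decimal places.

Mean x̄ = (41.5 + 39.6 + 35.3 + 41.0 + 38.8 + 35.0 + 38.8 + 40.6 + 34.8 + 38.7)/10 = 38.4100
Σ_{t=1}^{8}(x_t−x̄)(x_{t+2}−x̄) = -24.6612
γ_2 = -24.6612 / 10 = -2.466

-2.466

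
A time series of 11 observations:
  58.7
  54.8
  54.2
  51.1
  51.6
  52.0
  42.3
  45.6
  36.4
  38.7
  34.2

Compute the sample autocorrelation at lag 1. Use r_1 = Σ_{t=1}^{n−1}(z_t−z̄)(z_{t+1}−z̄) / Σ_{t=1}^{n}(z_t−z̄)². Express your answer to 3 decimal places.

Mean z̄ = (58.7 + 54.8 + 54.2 + 51.1 + 51.6 + 52.0 + 42.3 + 45.6 + 36.4 + 38.7 + 34.2)/11 = 47.2364
Numerator Σ_{t=1}^{10}(z_t−z̄)(z_{t+1}−z̄) = 410.0096
Denominator Σ(z_t−z̄)² = 681.0655
r_1 = 410.0096 / 681.0655 = 0.602

0.602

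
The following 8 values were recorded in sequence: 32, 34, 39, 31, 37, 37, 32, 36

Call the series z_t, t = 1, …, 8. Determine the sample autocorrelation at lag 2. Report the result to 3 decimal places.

Mean z̄ = (32 + 34 + 39 + 31 + 37 + 37 + 32 + 36)/8 = 34.7500
Deviations from mean: -2.7500, -0.7500, 4.2500, -3.7500, 2.2500, 2.2500, -2.7500, 1.2500
Numerator Σ_{t=1}^{6}(z_t−z̄)(z_{t+2}−z̄) = -11.1250
Denominator Σ(z_t−z̄)² = 59.5000
r_2 = -11.1250 / 59.5000 = -0.187

-0.187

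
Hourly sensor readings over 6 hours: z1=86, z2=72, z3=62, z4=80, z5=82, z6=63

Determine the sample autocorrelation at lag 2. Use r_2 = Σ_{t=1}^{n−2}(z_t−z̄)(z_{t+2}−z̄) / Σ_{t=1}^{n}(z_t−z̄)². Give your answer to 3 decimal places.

-0.618

Mean z̄ = (86 + 72 + 62 + 80 + 82 + 63)/6 = 74.1667
Σ(z_t−z̄)(z_{t+2}−z̄) = (-143.9722) + (-12.6389) + (-95.3056) + (-65.1389) = -317.0556
Denominator Σ(z_t−z̄)² = 512.8333
r_2 = -317.0556 / 512.8333 = -0.618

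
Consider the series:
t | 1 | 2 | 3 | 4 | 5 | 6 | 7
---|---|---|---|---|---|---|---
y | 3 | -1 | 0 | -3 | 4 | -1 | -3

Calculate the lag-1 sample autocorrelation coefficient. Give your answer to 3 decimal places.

Mean ȳ = (3 − 1 + 0 − 3 + 4 − 1 − 3)/7 = -0.1429
Deviations from mean: 3.1429, -0.8571, 0.1429, -2.8571, 4.1429, -0.8571, -2.8571
Numerator Σ_{t=1}^{6}(y_t−ȳ)(y_{t+1}−ȳ) = -16.1633
Denominator Σ(y_t−ȳ)² = 44.8571
r_1 = -16.1633 / 44.8571 = -0.360

-0.360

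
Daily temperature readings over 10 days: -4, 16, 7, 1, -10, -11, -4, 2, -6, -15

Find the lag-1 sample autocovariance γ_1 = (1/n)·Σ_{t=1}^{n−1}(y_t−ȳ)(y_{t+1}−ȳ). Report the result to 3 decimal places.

25.124

Mean ȳ = (-4 + 16 + 7 + 1 − 10 − 11 − 4 + 2 − 6 − 15)/10 = -2.4000
Σ_{t=1}^{9}(y_t−ȳ)(y_{t+1}−ȳ) = 251.2400
γ_1 = 251.2400 / 10 = 25.124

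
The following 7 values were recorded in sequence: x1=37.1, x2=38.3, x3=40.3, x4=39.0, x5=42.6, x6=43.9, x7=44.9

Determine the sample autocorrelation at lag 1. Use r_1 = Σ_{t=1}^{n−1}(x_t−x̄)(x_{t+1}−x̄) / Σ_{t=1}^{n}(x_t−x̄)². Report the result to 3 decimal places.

0.498

Mean x̄ = (37.1 + 38.3 + 40.3 + 39.0 + 42.6 + 43.9 + 44.9)/7 = 40.8714
Deviations from mean: -3.7714, -2.5714, -0.5714, -1.8714, 1.7286, 3.0286, 4.0286
Σ(x_t−x̄)(x_{t+1}−x̄) = (9.6980) + (1.4694) + (1.0694) + (-3.2349) + (5.2351) + (12.2008) = 26.4378
Denominator Σ(x_t−x̄)² = 53.0543
r_1 = 26.4378 / 53.0543 = 0.498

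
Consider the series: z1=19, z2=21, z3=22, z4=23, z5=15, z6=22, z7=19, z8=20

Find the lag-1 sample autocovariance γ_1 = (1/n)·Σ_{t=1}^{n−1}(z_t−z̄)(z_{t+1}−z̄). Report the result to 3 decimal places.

Mean z̄ = (19 + 21 + 22 + 23 + 15 + 22 + 19 + 20)/8 = 20.1250
Σ_{t=1}^{7}(z_t−z̄)(z_{t+1}−z̄) = -20.2656
γ_1 = -20.2656 / 8 = -2.533

-2.533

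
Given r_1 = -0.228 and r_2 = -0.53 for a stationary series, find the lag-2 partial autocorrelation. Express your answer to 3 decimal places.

-0.614

φ_{22} = (r_2 − r_1²) / (1 − r_1²)
r_1² = (-0.228)² = 0.051984
Numerator = -0.53 − 0.0520 = -0.5820; denominator = 1 − 0.0520 = 0.9480
φ_{22} = -0.5820 / 0.9480 = -0.614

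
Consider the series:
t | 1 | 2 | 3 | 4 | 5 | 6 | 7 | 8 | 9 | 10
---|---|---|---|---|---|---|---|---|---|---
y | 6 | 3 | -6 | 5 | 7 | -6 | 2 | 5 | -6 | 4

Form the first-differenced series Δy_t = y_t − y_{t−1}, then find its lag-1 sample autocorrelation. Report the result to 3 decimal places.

-0.444

First differences Δy: -3, -9, 11, 2, -13, 8, 3, -11, 10
Mean of differences = -0.2222
Numerator Σ(Δy_t−Δȳ)(Δy_{t+1}−Δȳ) = -301.0494
Denominator Σ(Δy_t−Δȳ)² = 677.5556
r_1(Δy) = -301.0494 / 677.5556 = -0.444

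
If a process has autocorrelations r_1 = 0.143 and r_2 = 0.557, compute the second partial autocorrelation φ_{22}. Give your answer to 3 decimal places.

0.548

φ_{22} = (r_2 − r_1²) / (1 − r_1²)
r_1² = (0.143)² = 0.020449
Numerator = 0.557 − 0.0204 = 0.5366; denominator = 1 − 0.0204 = 0.9796
φ_{22} = 0.5366 / 0.9796 = 0.548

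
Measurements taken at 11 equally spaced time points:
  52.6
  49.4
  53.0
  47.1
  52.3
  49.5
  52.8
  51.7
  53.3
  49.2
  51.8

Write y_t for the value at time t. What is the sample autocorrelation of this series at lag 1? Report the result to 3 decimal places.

-0.633

Mean ȳ = (52.6 + 49.4 + 53.0 + 47.1 + 52.3 + 49.5 + 52.8 + 51.7 + 53.3 + 49.2 + 51.8)/11 = 51.1545
Numerator Σ_{t=1}^{10}(y_t−ȳ)(y_{t+1}−ȳ) = -25.9057
Denominator Σ(y_t−ȳ)² = 40.9073
r_1 = -25.9057 / 40.9073 = -0.633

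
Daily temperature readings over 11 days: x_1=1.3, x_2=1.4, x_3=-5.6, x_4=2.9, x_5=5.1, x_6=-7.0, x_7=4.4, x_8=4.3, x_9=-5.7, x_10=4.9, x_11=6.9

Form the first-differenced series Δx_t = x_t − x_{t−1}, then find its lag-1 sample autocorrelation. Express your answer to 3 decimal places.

First differences Δx: 0.1, -7.0, 8.5, 2.2, -12.1, 11.4, -0.1, -10.0, 10.6, 2.0
Mean of differences = 0.5600
Numerator Σ(Δx_t−Δx̄)(Δx_{t+1}−Δx̄) = -293.2736
Denominator Σ(Δx_t−Δx̄)² = 615.7040
r_1(Δx) = -293.2736 / 615.7040 = -0.476

-0.476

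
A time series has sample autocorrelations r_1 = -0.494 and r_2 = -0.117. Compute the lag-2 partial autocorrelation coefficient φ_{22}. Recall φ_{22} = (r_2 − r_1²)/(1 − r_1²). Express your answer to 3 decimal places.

φ_{22} = (r_2 − r_1²) / (1 − r_1²)
r_1² = (-0.494)² = 0.244036
Numerator = -0.117 − 0.2440 = -0.3610; denominator = 1 − 0.2440 = 0.7560
φ_{22} = -0.3610 / 0.7560 = -0.478

-0.478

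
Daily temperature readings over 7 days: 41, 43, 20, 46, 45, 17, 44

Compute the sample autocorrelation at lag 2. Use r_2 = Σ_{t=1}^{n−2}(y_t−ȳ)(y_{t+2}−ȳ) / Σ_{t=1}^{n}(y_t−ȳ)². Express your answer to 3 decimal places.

Mean ȳ = (41 + 43 + 20 + 46 + 45 + 17 + 44)/7 = 36.5714
Deviations from mean: 4.4286, 6.4286, -16.5714, 9.4286, 8.4286, -19.5714, 7.4286
Σ(y_t−ȳ)(y_{t+2}−ȳ) = (-73.3878) + (60.6122) + (-139.6735) + (-184.5306) + (62.6122) = -274.3673
Denominator Σ(y_t−ȳ)² = 933.7143
r_2 = -274.3673 / 933.7143 = -0.294

-0.294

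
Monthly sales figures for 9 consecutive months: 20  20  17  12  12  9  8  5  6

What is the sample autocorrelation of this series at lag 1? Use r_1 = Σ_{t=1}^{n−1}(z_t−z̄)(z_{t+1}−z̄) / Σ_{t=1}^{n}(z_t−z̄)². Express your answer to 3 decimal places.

Mean z̄ = (20 + 20 + 17 + 12 + 12 + 9 + 8 + 5 + 6)/9 = 12.1111
Numerator Σ_{t=1}^{8}(z_t−z̄)(z_{t+1}−z̄) = 186.0988
Denominator Σ(z_t−z̄)² = 262.8889
r_1 = 186.0988 / 262.8889 = 0.708

0.708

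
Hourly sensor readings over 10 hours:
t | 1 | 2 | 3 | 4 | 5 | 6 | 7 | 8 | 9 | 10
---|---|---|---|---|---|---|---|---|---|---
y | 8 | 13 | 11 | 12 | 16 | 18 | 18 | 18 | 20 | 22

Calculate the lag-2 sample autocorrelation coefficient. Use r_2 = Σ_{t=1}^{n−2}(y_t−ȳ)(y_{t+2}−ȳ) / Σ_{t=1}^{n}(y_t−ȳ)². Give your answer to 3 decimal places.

Mean ȳ = (8 + 13 + 11 + 12 + 16 + 18 + 18 + 18 + 20 + 22)/10 = 15.6000
Numerator Σ_{t=1}^{8}(y_t−ȳ)(y_{t+2}−ȳ) = 66.4800
Denominator Σ(y_t−ȳ)² = 176.4000
r_2 = 66.4800 / 176.4000 = 0.377

0.377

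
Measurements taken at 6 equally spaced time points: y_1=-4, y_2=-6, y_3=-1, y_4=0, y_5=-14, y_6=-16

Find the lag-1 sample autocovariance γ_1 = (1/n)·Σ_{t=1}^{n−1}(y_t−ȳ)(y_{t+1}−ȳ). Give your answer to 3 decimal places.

10.634

Mean ȳ = (-4 − 6 − 1 + 0 − 14 − 16)/6 = -6.8333
Deviations: 2.8333, 0.8333, 5.8333, 6.8333, -7.1667, -9.1667
Σ_{t=1}^{5}(y_t−ȳ)(y_{t+1}−ȳ) = 63.8056
γ_1 = 63.8056 / 6 = 10.634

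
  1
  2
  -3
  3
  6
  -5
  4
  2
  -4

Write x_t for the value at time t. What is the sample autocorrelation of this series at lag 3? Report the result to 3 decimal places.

Mean x̄ = (1 + 2 − 3 + 3 + 6 − 5 + 4 + 2 − 4)/9 = 0.6667
Σ(x_t−x̄)(x_{t+3}−x̄) = (0.7778) + (7.1111) + (20.7778) + (7.7778) + (7.1111) + (26.4444) = 70.0000
Denominator Σ(x_t−x̄)² = 116.0000
r_3 = 70.0000 / 116.0000 = 0.603

0.603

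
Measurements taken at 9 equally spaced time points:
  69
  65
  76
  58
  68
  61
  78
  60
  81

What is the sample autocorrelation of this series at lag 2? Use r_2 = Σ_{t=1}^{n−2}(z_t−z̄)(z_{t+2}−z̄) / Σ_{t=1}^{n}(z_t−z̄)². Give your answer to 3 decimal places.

Mean z̄ = (69 + 65 + 76 + 58 + 68 + 61 + 78 + 60 + 81)/9 = 68.4444
Numerator Σ_{t=1}^{7}(z_t−z̄)(z_{t+2}−z̄) = 293.1605
Denominator Σ(z_t−z̄)² = 554.2222
r_2 = 293.1605 / 554.2222 = 0.529

0.529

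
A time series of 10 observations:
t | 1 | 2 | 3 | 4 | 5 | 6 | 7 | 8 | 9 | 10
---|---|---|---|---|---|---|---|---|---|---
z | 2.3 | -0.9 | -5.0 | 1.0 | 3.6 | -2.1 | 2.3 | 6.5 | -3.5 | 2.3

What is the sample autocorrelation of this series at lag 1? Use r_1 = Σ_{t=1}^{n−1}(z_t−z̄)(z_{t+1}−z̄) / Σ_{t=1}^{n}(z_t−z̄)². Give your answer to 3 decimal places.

-0.262

Mean z̄ = (2.3 − 0.9 − 5.0 + 1.0 + 3.6 − 2.1 + 2.3 + 6.5 − 3.5 + 2.3)/10 = 0.6500
Numerator Σ_{t=1}^{9}(z_t−z̄)(z_{t+1}−z̄) = -28.8675
Denominator Σ(z_t−z̄)² = 110.3250
r_1 = -28.8675 / 110.3250 = -0.262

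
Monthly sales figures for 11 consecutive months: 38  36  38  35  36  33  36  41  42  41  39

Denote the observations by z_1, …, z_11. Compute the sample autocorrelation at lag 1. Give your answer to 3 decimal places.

0.572

Mean z̄ = (38 + 36 + 38 + 35 + 36 + 33 + 36 + 41 + 42 + 41 + 39)/11 = 37.7273
Numerator Σ_{t=1}^{10}(z_t−z̄)(z_{t+1}−z̄) = 45.8347
Denominator Σ(z_t−z̄)² = 80.1818
r_1 = 45.8347 / 80.1818 = 0.572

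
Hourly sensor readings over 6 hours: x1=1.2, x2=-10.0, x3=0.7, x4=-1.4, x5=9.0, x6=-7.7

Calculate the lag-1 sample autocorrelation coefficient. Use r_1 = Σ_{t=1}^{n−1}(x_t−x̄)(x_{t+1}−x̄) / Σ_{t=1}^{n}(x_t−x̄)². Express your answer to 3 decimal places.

-0.455

Mean x̄ = (1.2 − 10.0 + 0.7 − 1.4 + 9.0 − 7.7)/6 = -1.3667
Deviations from mean: 2.5667, -8.6333, 2.0667, -0.0333, 10.3667, -6.3333
Σ(x_t−x̄)(x_{t+1}−x̄) = (-22.1589) + (-17.8422) + (-0.0689) + (-0.3456) + (-65.6556) = -106.0711
Denominator Σ(x_t−x̄)² = 232.9733
r_1 = -106.0711 / 232.9733 = -0.455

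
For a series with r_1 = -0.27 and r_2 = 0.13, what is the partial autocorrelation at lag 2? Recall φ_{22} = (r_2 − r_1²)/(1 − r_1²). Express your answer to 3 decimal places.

0.062

φ_{22} = (r_2 − r_1²) / (1 − r_1²)
r_1² = (-0.27)² = 0.0729
Numerator = 0.13 − 0.0729 = 0.0571; denominator = 1 − 0.0729 = 0.9271
φ_{22} = 0.0571 / 0.9271 = 0.062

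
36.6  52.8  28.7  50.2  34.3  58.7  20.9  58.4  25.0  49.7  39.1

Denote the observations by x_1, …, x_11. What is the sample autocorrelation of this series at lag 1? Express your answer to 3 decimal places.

-0.910

Mean x̄ = (36.6 + 52.8 + 28.7 + 50.2 + 34.3 + 58.7 + 20.9 + 58.4 + 25.0 + 49.7 + 39.1)/11 = 41.3091
Numerator Σ_{t=1}^{10}(x_t−x̄)(x_{t+1}−x̄) = -1633.1837
Denominator Σ(x_t−x̄)² = 1793.7291
r_1 = -1633.1837 / 1793.7291 = -0.910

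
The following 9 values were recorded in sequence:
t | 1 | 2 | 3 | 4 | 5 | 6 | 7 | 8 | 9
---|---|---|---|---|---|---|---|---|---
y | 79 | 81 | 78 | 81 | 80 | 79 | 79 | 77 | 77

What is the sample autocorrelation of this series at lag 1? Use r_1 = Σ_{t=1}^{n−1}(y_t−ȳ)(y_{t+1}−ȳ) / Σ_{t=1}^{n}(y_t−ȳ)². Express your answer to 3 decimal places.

Mean ȳ = (79 + 81 + 78 + 81 + 80 + 79 + 79 + 77 + 77)/9 = 79.0000
Numerator Σ_{t=1}^{8}(y_t−ȳ)(y_{t+1}−ȳ) = 2.0000
Denominator Σ(y_t−ȳ)² = 18.0000
r_1 = 2.0000 / 18.0000 = 0.111

0.111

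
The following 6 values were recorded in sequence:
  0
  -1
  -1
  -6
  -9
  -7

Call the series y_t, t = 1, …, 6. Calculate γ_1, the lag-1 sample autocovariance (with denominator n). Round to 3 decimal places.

6.667

Mean ȳ = (0 − 1 − 1 − 6 − 9 − 7)/6 = -4.0000
Σ_{t=1}^{5}(y_t−ȳ)(y_{t+1}−ȳ) = 40.0000
γ_1 = 40.0000 / 6 = 6.667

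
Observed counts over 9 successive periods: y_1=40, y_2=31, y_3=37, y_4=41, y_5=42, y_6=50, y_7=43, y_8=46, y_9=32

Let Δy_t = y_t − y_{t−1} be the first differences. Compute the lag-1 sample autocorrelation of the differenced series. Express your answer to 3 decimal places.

First differences Δy: -9, 6, 4, 1, 8, -7, 3, -14
Mean of differences = -1.0000
Numerator Σ(Δy_t−Δȳ)(Δy_{t+1}−Δȳ) = -123.0000
Denominator Σ(Δy_t−Δȳ)² = 444.0000
r_1(Δy) = -123.0000 / 444.0000 = -0.277

-0.277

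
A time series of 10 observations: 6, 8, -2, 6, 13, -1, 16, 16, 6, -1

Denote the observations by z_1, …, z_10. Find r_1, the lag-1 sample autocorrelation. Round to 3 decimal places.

Mean z̄ = (6 + 8 − 2 + 6 + 13 − 1 + 16 + 16 + 6 − 1)/10 = 6.7000
Numerator Σ_{t=1}^{9}(z_t−z̄)(z_{t+1}−z̄) = -45.2900
Denominator Σ(z_t−z̄)² = 410.1000
r_1 = -45.2900 / 410.1000 = -0.110

-0.110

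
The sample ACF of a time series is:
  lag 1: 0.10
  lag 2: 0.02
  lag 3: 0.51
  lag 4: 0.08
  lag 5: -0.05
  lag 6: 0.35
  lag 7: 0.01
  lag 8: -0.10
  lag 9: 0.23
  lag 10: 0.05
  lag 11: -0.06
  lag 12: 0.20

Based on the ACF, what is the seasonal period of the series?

The largest autocorrelation is r_3 = 0.51, with weaker echoes at lags 6 (0.35), 9 (0.23) and 12 (0.20); the remaining lags stay at or below 0.10.
The dominant spike at lag 3 indicates a seasonal period of 3.

3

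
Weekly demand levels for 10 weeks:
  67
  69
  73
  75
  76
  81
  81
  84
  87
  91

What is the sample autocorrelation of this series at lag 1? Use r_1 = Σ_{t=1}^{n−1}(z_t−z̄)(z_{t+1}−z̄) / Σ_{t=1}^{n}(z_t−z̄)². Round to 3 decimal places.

0.656

Mean z̄ = (67 + 69 + 73 + 75 + 76 + 81 + 81 + 84 + 87 + 91)/10 = 78.4000
Numerator Σ_{t=1}^{9}(z_t−z̄)(z_{t+1}−z̄) = 356.0400
Denominator Σ(z_t−z̄)² = 542.4000
r_1 = 356.0400 / 542.4000 = 0.656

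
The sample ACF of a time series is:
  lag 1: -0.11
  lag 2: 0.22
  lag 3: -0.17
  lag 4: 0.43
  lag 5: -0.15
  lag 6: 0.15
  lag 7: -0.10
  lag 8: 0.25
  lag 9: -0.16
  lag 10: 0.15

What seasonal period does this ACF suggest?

4

The largest autocorrelation is r_4 = 0.43, with a weaker echo at lag 8 (0.25); the remaining lags stay at or below 0.22.
The dominant spike at lag 4 indicates a seasonal period of 4.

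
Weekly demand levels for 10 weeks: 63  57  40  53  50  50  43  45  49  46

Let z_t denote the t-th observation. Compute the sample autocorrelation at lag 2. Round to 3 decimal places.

Mean z̄ = (63 + 57 + 40 + 53 + 50 + 50 + 43 + 45 + 49 + 46)/10 = 49.6000
Numerator Σ_{t=1}^{8}(z_t−z̄)(z_{t+2}−z̄) = -89.9200
Denominator Σ(z_t−z̄)² = 416.4000
r_2 = -89.9200 / 416.4000 = -0.216

-0.216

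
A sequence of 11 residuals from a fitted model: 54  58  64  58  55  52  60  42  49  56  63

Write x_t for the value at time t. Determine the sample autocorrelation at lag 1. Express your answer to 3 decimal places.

Mean x̄ = (54 + 58 + 64 + 58 + 55 + 52 + 60 + 42 + 49 + 56 + 63)/11 = 55.5455
Numerator Σ_{t=1}^{10}(x_t−x̄)(x_{t+1}−x̄) = 51.2479
Denominator Σ(x_t−x̄)² = 400.7273
r_1 = 51.2479 / 400.7273 = 0.128

0.128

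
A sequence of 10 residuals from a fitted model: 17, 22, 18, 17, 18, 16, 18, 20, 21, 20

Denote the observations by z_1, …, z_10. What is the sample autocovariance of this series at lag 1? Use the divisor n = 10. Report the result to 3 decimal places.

Mean z̄ = (17 + 22 + 18 + 17 + 18 + 16 + 18 + 20 + 21 + 20)/10 = 18.7000
Σ_{t=1}^{9}(z_t−z̄)(z_{t+1}−z̄) = 3.3100
γ_1 = 3.3100 / 10 = 0.331

0.331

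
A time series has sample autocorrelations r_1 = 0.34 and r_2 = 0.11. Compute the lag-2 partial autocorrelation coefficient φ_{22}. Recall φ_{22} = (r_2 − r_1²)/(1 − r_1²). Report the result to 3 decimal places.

φ_{22} = (r_2 − r_1²) / (1 − r_1²)
r_1² = (0.34)² = 0.1156
Numerator = 0.11 − 0.1156 = -0.0056; denominator = 1 − 0.1156 = 0.8844
φ_{22} = -0.0056 / 0.8844 = -0.006

-0.006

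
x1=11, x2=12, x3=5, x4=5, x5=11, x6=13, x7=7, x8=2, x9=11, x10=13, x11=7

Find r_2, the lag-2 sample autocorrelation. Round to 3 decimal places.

-0.803

Mean x̄ = (11 + 12 + 5 + 5 + 11 + 13 + 7 + 2 + 11 + 13 + 7)/11 = 8.8182
Numerator Σ_{t=1}^{9}(x_t−x̄)(x_{t+2}−x̄) = -113.7025
Denominator Σ(x_t−x̄)² = 141.6364
r_2 = -113.7025 / 141.6364 = -0.803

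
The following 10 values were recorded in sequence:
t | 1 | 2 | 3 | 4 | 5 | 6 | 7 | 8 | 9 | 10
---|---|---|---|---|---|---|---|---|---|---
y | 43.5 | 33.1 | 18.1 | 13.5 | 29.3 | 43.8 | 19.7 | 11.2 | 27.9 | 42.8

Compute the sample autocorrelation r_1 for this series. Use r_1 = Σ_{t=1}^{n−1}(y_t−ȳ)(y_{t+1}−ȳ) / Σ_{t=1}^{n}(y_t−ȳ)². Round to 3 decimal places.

Mean ȳ = (43.5 + 33.1 + 18.1 + 13.5 + 29.3 + 43.8 + 19.7 + 11.2 + 27.9 + 42.8)/10 = 28.2900
Numerator Σ_{t=1}^{9}(y_t−ȳ)(y_{t+1}−ȳ) = 190.1619
Denominator Σ(y_t−ȳ)² = 1395.1890
r_1 = 190.1619 / 1395.1890 = 0.136

0.136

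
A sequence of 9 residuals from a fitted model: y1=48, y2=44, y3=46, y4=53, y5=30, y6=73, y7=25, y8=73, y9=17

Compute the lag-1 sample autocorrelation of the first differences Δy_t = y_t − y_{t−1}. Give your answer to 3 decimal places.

First differences Δy: -4, 2, 7, -23, 43, -48, 48, -56
Mean of differences = -3.8750
Numerator Σ(Δy_t−Δȳ)(Δy_{t+1}−Δȳ) = -8102.6406
Denominator Σ(Δy_t−Δȳ)² = 10070.8750
r_1(Δy) = -8102.6406 / 10070.8750 = -0.805

-0.805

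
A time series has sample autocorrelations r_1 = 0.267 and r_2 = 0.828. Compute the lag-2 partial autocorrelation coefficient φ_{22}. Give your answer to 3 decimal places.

0.815

φ_{22} = (r_2 − r_1²) / (1 − r_1²)
r_1² = (0.267)² = 0.071289
Numerator = 0.828 − 0.0713 = 0.7567; denominator = 1 − 0.0713 = 0.9287
φ_{22} = 0.7567 / 0.9287 = 0.815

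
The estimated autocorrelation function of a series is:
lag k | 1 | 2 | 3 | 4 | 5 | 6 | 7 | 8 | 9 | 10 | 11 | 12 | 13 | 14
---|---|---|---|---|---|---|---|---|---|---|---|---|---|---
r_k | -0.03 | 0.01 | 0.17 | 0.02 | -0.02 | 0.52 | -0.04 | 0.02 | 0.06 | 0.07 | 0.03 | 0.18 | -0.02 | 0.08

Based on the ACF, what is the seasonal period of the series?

6

The largest autocorrelation is r_6 = 0.52, with a weaker echo at lag 12 (0.18); the remaining lags stay at or below 0.17.
The dominant spike at lag 6 indicates a seasonal period of 6.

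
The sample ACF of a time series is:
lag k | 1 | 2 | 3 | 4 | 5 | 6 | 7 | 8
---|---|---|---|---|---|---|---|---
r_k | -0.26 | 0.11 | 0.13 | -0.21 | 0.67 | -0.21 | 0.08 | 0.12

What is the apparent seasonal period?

The largest autocorrelation is r_5 = 0.67; the remaining lags stay at or below 0.13.
The dominant spike at lag 5 indicates a seasonal period of 5.

5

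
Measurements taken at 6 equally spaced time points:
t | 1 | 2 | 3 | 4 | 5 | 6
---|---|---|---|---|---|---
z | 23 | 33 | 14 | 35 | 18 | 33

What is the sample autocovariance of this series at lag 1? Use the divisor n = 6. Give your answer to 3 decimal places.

-56.833

Mean z̄ = (23 + 33 + 14 + 35 + 18 + 33)/6 = 26.0000
Deviations: -3.0000, 7.0000, -12.0000, 9.0000, -8.0000, 7.0000
Σ_{t=1}^{5}(z_t−z̄)(z_{t+1}−z̄) = -341.0000
γ_1 = -341.0000 / 6 = -56.833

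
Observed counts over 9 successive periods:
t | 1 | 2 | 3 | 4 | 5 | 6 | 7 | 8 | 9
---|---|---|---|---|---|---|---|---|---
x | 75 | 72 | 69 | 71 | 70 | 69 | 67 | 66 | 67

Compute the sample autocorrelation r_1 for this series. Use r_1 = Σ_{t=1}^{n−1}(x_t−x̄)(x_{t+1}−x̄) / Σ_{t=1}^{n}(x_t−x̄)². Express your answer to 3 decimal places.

0.485

Mean x̄ = (75 + 72 + 69 + 71 + 70 + 69 + 67 + 66 + 67)/9 = 69.5556
Numerator Σ_{t=1}^{8}(x_t−x̄)(x_{t+1}−x̄) = 31.1358
Denominator Σ(x_t−x̄)² = 64.2222
r_1 = 31.1358 / 64.2222 = 0.485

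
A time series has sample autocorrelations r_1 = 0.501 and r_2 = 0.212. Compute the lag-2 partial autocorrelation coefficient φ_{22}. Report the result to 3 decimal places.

-0.052

φ_{22} = (r_2 − r_1²) / (1 − r_1²)
r_1² = (0.501)² = 0.251001
Numerator = 0.212 − 0.2510 = -0.0390; denominator = 1 − 0.2510 = 0.7490
φ_{22} = -0.0390 / 0.7490 = -0.052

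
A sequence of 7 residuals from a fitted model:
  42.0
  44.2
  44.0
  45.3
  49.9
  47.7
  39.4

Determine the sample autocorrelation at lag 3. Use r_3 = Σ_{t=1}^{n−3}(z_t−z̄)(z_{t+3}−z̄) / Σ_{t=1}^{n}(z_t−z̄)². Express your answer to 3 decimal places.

-0.131

Mean z̄ = (42.0 + 44.2 + 44.0 + 45.3 + 49.9 + 47.7 + 39.4)/7 = 44.6429
Σ(z_t−z̄)(z_{t+3}−z̄) = (-1.7367) + (-2.3282) + (-1.9653) + (-3.4453) = -9.4755
Denominator Σ(z_t−z̄)² = 72.4971
r_3 = -9.4755 / 72.4971 = -0.131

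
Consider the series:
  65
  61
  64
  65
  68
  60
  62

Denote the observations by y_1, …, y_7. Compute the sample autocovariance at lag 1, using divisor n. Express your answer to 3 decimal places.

Mean ȳ = (65 + 61 + 64 + 65 + 68 + 60 + 62)/7 = 63.5714
Σ_{t=1}^{6}(y_t−ȳ)(y_{t+1}−ȳ) = -8.0408
γ_1 = -8.0408 / 7 = -1.149

-1.149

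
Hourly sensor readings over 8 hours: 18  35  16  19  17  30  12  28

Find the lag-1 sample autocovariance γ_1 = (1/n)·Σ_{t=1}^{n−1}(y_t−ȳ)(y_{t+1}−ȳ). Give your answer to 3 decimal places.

Mean ȳ = (18 + 35 + 16 + 19 + 17 + 30 + 12 + 28)/8 = 21.8750
Σ_{t=1}^{7}(y_t−ȳ)(y_{t+1}−ȳ) = -277.3906
γ_1 = -277.3906 / 8 = -34.674

-34.674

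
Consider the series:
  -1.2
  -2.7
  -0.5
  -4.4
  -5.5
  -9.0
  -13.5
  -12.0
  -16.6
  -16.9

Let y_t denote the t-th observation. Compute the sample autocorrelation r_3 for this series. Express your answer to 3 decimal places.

0.165

Mean ȳ = (-1.2 − 2.7 − 0.5 − 4.4 − 5.5 − 9.0 − 13.5 − 12.0 − 16.6 − 16.9)/10 = -8.2300
Σ(y_t−ȳ)(y_{t+3}−ȳ) = (26.9249) + (15.0969) + (-5.9521) + (-20.1841) + (-10.2921) + (6.4449) + (45.6909) = 57.7293
Denominator Σ(y_t−ȳ)² = 349.6810
r_3 = 57.7293 / 349.6810 = 0.165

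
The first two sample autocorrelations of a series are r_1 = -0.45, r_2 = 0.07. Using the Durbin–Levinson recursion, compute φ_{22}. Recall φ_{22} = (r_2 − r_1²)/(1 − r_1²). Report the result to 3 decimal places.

φ_{22} = (r_2 − r_1²) / (1 − r_1²)
r_1² = (-0.45)² = 0.2025
Numerator = 0.07 − 0.2025 = -0.1325; denominator = 1 − 0.2025 = 0.7975
φ_{22} = -0.1325 / 0.7975 = -0.166

-0.166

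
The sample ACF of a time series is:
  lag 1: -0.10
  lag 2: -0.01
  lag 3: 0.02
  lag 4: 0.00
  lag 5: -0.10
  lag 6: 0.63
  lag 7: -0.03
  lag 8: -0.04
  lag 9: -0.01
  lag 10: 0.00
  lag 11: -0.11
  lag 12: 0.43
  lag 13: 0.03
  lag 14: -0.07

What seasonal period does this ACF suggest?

6

The largest autocorrelation is r_6 = 0.63, with a weaker echo at lag 12 (0.43); the remaining lags stay at or below 0.03.
The dominant spike at lag 6 indicates a seasonal period of 6.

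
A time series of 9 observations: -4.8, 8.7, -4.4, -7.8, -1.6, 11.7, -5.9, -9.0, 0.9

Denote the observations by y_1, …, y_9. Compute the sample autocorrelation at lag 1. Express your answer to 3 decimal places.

Mean ȳ = (-4.8 + 8.7 − 4.4 − 7.8 − 1.6 + 11.7 − 5.9 − 9.0 + 0.9)/9 = -1.3556
Numerator Σ_{t=1}^{8}(y_t−ȳ)(y_{t+1}−ȳ) = -89.0786
Denominator Σ(y_t−ȳ)² = 418.4622
r_1 = -89.0786 / 418.4622 = -0.213

-0.213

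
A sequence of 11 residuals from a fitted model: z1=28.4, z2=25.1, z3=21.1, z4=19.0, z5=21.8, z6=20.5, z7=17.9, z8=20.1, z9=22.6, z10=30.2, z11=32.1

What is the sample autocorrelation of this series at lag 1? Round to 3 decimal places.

Mean z̄ = (28.4 + 25.1 + 21.1 + 19.0 + 21.8 + 20.5 + 17.9 + 20.1 + 22.6 + 30.2 + 32.1)/11 = 23.5273
Numerator Σ_{t=1}^{10}(z_t−z̄)(z_{t+1}−z̄) = 118.3993
Denominator Σ(z_t−z̄)² = 227.0418
r_1 = 118.3993 / 227.0418 = 0.521

0.521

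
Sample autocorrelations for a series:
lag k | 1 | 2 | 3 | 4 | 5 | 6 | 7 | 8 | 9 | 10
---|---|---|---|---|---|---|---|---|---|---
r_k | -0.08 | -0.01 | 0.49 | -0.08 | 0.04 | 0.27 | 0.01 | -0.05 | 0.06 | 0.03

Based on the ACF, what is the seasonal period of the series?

3

The largest autocorrelation is r_3 = 0.49, with a weaker echo at lag 6 (0.27); the remaining lags stay at or below 0.06.
The dominant spike at lag 3 indicates a seasonal period of 3.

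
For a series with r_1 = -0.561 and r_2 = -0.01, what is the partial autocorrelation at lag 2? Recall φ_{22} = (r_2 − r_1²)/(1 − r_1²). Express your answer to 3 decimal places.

-0.474

φ_{22} = (r_2 − r_1²) / (1 − r_1²)
r_1² = (-0.561)² = 0.314721
Numerator = -0.01 − 0.3147 = -0.3247; denominator = 1 − 0.3147 = 0.6853
φ_{22} = -0.3247 / 0.6853 = -0.474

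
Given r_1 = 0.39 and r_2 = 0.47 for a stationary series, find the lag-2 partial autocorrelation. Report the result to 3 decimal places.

φ_{22} = (r_2 − r_1²) / (1 − r_1²)
r_1² = (0.39)² = 0.1521
Numerator = 0.47 − 0.1521 = 0.3179; denominator = 1 − 0.1521 = 0.8479
φ_{22} = 0.3179 / 0.8479 = 0.375

0.375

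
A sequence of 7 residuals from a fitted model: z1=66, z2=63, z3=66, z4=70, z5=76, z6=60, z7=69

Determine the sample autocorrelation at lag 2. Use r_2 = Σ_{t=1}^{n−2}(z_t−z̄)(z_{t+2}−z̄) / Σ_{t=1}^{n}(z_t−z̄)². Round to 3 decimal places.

Mean z̄ = (66 + 63 + 66 + 70 + 76 + 60 + 69)/7 = 67.1429
Deviations from mean: -1.1429, -4.1429, -1.1429, 2.8571, 8.8571, -7.1429, 1.8571
Σ(z_t−z̄)(z_{t+2}−z̄) = (1.3061) + (-11.8367) + (-10.1224) + (-20.4082) + (16.4490) = -24.6122
Denominator Σ(z_t−z̄)² = 160.8571
r_2 = -24.6122 / 160.8571 = -0.153

-0.153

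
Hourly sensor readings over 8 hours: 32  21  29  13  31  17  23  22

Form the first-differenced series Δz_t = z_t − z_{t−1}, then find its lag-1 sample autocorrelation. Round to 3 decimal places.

-0.859

First differences Δz: -11, 8, -16, 18, -14, 6, -1
Mean of differences = -1.4286
Numerator Σ(Δz_t−Δz̄)(Δz_{t+1}−Δz̄) = -845.1837
Denominator Σ(Δz_t−Δz̄)² = 983.7143
r_1(Δz) = -845.1837 / 983.7143 = -0.859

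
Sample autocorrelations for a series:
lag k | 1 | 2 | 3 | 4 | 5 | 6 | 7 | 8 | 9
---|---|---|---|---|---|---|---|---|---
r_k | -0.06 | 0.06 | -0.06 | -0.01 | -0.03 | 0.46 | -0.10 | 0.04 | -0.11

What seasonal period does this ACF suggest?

The largest autocorrelation is r_6 = 0.46; the remaining lags stay at or below 0.06.
The dominant spike at lag 6 indicates a seasonal period of 6.

6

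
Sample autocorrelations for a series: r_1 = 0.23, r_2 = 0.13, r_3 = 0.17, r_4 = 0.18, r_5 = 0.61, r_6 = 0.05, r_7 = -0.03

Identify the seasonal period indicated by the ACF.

The largest autocorrelation is r_5 = 0.61; the remaining lags stay at or below 0.23. The elevated value at lag 1 (0.23), dropping to 0.13 at lag 2, reflects decaying short-term dependence rather than seasonality.
The dominant spike at lag 5 indicates a seasonal period of 5.

5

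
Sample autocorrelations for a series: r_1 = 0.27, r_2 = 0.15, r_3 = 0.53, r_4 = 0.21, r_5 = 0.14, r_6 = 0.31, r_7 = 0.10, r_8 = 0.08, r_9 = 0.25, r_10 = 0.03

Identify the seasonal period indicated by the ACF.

The largest autocorrelation is r_3 = 0.53, with a weaker echo at lag 6 (0.31); the remaining lags stay at or below 0.27. The elevated value at lag 1 (0.27), dropping to 0.15 at lag 2, reflects decaying short-term dependence rather than seasonality.
The dominant spike at lag 3 indicates a seasonal period of 3.

3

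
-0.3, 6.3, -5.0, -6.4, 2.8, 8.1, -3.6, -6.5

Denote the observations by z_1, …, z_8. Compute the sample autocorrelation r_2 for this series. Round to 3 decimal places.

Mean z̄ = (-0.3 + 6.3 − 5.0 − 6.4 + 2.8 + 8.1 − 3.6 − 6.5)/8 = -0.5750
Numerator Σ_{t=1}^{6}(z_t−z̄)(z_{t+2}−z̄) = -168.3388
Denominator Σ(z_t−z̄)² = 231.7550
r_2 = -168.3388 / 231.7550 = -0.726

-0.726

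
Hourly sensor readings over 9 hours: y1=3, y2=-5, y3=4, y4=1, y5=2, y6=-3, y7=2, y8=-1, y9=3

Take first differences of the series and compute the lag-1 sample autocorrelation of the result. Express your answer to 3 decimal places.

-0.691

First differences Δy: -8, 9, -3, 1, -5, 5, -3, 4
Mean of differences = 0.0000
Numerator Σ(Δy_t−Δȳ)(Δy_{t+1}−Δȳ) = -159.0000
Denominator Σ(Δy_t−Δȳ)² = 230.0000
r_1(Δy) = -159.0000 / 230.0000 = -0.691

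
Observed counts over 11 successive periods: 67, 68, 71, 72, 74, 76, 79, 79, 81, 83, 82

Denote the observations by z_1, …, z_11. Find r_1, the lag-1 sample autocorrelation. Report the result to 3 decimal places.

Mean z̄ = (67 + 68 + 71 + 72 + 74 + 76 + 79 + 79 + 81 + 83 + 82)/11 = 75.6364
Numerator Σ_{t=1}^{10}(z_t−z̄)(z_{t+1}−z̄) = 240.5041
Denominator Σ(z_t−z̄)² = 316.5455
r_1 = 240.5041 / 316.5455 = 0.760

0.760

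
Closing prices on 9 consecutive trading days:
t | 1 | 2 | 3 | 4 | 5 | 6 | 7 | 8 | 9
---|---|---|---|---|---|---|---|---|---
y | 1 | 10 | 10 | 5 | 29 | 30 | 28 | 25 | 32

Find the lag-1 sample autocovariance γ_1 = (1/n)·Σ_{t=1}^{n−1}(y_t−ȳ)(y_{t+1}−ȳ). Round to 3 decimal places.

63.381

Mean ȳ = (1 + 10 + 10 + 5 + 29 + 30 + 28 + 25 + 32)/9 = 18.8889
Σ_{t=1}^{8}(y_t−ȳ)(y_{t+1}−ȳ) = 570.4321
γ_1 = 570.4321 / 9 = 63.381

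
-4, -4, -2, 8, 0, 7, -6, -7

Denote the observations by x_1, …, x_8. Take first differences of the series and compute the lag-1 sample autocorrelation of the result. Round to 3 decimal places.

First differences Δx: 0, 2, 10, -8, 7, -13, -1
Mean of differences = -0.4286
Numerator Σ(Δx_t−Δx̄)(Δx_{t+1}−Δx̄) = -195.0408
Denominator Σ(Δx_t−Δx̄)² = 385.7143
r_1(Δx) = -195.0408 / 385.7143 = -0.506

-0.506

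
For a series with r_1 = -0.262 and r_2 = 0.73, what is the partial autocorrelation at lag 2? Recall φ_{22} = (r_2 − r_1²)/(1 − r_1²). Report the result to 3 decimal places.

0.710

φ_{22} = (r_2 − r_1²) / (1 − r_1²)
r_1² = (-0.262)² = 0.068644
Numerator = 0.73 − 0.0686 = 0.6614; denominator = 1 − 0.0686 = 0.9314
φ_{22} = 0.6614 / 0.9314 = 0.710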